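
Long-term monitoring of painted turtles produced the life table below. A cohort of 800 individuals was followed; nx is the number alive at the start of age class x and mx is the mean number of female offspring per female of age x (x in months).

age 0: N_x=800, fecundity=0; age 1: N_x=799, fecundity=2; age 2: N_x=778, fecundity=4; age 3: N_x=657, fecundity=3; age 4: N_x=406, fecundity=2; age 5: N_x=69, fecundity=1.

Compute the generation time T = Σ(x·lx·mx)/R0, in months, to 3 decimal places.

lx = nx/n0 = nx/800: 1, 0.99875, 0.9725, 0.82125, 0.5075, 0.08625
lx·mx: 0, 1.9975, 3.89, 2.46375, 1.015, 0.08625 → R0 = 9.4525
x·lx·mx: 0, 1.9975, 7.78, 7.39125, 4.06, 0.43125 → Σ = 21.66
T = 21.66 / 9.4525 = 2.291457… → 2.291

2.291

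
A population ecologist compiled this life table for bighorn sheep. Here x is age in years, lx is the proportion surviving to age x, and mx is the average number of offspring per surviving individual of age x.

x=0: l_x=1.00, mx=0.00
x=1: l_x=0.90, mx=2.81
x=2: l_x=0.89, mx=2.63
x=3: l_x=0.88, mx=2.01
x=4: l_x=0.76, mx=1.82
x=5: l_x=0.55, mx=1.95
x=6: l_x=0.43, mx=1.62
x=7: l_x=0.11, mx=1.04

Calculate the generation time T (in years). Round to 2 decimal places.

lx·mx: 0, 2.529, 2.3407, 1.7688, 1.3832, 1.0725, 0.6966, 0.1144 → R0 = 9.9052
x·lx·mx: 0, 2.529, 4.6814, 5.3064, 5.5328, 5.3625, 4.1796, 0.8008 → Σ = 28.3925
T = 28.3925 / 9.9052 = 2.866424… → 2.87

2.87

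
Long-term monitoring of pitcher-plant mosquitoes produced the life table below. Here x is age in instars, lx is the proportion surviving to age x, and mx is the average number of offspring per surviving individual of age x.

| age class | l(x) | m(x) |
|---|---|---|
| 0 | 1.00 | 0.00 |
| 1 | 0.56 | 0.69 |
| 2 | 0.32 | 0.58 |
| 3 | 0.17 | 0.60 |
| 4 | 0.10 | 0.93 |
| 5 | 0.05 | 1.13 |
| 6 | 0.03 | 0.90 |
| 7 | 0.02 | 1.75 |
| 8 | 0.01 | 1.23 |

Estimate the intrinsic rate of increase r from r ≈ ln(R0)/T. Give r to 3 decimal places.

R0 = Σ lx·mx = 0 + 0.3864 + 0.1856 + 0.102 + 0.093 + 0.0565 + 0.027 + 0.035 + 0.0123 = 0.8978
Σ x·lx·mx = 2.2235; T = 2.2235/0.8978 = 2.47661…
r ≈ ln(R0)/T = ln(0.8978)/2.47661… = -0.04353… → -0.044

-0.044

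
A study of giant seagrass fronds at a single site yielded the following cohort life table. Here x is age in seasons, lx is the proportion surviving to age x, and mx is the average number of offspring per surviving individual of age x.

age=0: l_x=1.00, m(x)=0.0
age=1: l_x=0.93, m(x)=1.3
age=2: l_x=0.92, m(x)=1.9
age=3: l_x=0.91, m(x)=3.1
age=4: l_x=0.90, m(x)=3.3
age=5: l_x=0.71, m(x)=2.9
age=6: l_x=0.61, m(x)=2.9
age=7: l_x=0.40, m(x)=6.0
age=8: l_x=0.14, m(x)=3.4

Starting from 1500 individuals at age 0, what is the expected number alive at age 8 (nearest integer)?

210

Expected survivors = N0 · l_8 = 1500 × 0.14 = 210 → 210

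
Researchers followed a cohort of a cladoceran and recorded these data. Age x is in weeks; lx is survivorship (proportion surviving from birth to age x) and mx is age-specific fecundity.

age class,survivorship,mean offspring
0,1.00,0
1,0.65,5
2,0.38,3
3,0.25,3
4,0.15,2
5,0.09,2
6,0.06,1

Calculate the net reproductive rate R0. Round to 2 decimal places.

5.68

lx·mx by age: 0, 3.25, 1.14, 0.75, 0.3, 0.18, 0.06
R0 = Σ lx·mx = 5.68 → 5.68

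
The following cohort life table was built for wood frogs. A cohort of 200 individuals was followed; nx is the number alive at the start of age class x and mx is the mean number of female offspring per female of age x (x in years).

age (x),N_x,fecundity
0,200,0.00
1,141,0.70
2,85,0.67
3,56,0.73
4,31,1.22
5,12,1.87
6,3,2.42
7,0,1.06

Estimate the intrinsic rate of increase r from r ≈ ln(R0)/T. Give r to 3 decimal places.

lx = nx/n0 = nx/200: 1, 0.705, 0.425, 0.28, 0.155, 0.06, 0.015, 0
R0 = Σ lx·mx = 0 + 0.4935 + 0.28475 + 0.2044 + 0.1891 + 0.1122 + 0.0363 + 0 = 1.32025
Σ x·lx·mx = 3.2114; T = 3.2114/1.32025 = 2.43242…
r ≈ ln(R0)/T = ln(1.32025)/2.43242… = 0.11422… → 0.114

0.114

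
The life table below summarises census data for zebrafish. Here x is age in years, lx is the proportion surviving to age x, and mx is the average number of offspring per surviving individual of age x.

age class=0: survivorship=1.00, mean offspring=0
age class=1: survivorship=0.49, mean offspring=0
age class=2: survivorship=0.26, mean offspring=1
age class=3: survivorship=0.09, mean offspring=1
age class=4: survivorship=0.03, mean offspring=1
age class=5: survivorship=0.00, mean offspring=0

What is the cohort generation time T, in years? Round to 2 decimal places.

2.39

lx·mx: 0, 0, 0.26, 0.09, 0.03, 0 → R0 = 0.38
x·lx·mx: 0, 0, 0.52, 0.27, 0.12, 0 → Σ = 0.91
T = 0.91 / 0.38 = 2.394737… → 2.39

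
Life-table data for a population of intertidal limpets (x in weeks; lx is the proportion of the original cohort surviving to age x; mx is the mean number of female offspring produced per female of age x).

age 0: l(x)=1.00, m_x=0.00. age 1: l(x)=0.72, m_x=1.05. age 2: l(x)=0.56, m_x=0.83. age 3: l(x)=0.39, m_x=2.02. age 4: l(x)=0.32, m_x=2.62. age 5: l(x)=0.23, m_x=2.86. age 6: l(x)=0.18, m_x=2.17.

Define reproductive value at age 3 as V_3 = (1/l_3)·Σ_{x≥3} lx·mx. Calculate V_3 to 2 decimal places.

lx·mx for x ≥ 3: 0.7878, 0.8384, 0.6578, 0.3906 → sum = 2.6746
V_3 = 2.6746 / l_3 = 2.6746 / 0.39 = 6.857949… → 6.86

6.86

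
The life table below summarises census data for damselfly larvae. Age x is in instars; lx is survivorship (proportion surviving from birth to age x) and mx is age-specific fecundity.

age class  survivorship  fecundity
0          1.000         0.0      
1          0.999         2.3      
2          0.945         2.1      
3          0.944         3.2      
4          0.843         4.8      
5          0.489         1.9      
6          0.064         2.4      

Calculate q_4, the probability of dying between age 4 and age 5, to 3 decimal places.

q_4 = (l_4 − l_5) / l_4 = (0.843 − 0.489) / 0.843
     = 0.354 / 0.843 = 0.419929… → 0.420

0.420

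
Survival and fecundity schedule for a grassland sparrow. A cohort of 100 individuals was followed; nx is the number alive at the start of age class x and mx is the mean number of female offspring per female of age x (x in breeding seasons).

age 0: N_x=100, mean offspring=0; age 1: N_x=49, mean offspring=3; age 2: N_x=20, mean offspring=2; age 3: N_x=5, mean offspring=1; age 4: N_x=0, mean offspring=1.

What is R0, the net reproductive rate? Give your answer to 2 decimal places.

1.92

lx = nx/n0 = nx/100: 1, 0.49, 0.2, 0.05, 0
lx·mx by age: 0, 1.47, 0.4, 0.05, 0
R0 = Σ lx·mx = 1.92 → 1.92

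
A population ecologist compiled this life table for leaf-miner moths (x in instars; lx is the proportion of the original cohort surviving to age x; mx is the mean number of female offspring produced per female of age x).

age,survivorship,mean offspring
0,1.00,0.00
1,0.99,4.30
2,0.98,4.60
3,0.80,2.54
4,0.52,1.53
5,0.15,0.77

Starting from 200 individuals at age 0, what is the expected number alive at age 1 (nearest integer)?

198

Expected survivors = N0 · l_1 = 200 × 0.99 = 198 → 198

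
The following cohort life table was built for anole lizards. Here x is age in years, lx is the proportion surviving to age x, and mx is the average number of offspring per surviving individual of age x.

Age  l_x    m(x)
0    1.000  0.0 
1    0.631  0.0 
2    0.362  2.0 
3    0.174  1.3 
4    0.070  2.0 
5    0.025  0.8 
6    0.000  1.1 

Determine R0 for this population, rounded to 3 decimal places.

lx·mx by age: 0, 0, 0.724, 0.2262, 0.14, 0.02, 0
R0 = Σ lx·mx = 1.1102 → 1.110

1.110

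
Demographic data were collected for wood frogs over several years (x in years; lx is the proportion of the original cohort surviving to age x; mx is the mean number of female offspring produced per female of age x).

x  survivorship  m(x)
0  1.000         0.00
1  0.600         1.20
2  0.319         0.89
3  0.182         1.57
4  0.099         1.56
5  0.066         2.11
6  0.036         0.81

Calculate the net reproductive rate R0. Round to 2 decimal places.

lx·mx by age: 0, 0.72, 0.28391, 0.28574, 0.15444, 0.13926, 0.02916
R0 = Σ lx·mx = 1.61251 → 1.61

1.61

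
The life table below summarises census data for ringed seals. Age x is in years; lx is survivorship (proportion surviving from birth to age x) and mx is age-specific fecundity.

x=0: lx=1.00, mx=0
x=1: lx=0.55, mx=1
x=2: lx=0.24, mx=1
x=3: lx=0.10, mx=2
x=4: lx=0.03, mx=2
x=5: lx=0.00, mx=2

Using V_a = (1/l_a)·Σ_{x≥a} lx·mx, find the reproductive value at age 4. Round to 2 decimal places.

lx·mx for x ≥ 4: 0.06, 0 → sum = 0.06
V_4 = 0.06 / l_4 = 0.06 / 0.03 = 2 → 2.00

2.00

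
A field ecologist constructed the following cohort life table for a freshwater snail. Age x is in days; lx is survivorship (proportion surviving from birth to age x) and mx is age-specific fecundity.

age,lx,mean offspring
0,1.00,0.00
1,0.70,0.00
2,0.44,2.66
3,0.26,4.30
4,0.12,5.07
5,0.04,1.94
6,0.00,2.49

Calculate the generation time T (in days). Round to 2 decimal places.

lx·mx: 0, 0, 1.1704, 1.118, 0.6084, 0.0776, 0 → R0 = 2.9744
x·lx·mx: 0, 0, 2.3408, 3.354, 2.4336, 0.388, 0 → Σ = 8.5164
T = 8.5164 / 2.9744 = 2.863233… → 2.86

2.86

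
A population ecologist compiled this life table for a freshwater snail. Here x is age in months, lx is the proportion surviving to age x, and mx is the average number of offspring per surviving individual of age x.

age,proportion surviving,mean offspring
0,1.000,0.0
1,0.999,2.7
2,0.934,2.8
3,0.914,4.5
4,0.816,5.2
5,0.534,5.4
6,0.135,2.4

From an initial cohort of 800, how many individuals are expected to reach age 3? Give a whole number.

Expected survivors = N0 · l_3 = 800 × 0.914 = 731.2 → 731

731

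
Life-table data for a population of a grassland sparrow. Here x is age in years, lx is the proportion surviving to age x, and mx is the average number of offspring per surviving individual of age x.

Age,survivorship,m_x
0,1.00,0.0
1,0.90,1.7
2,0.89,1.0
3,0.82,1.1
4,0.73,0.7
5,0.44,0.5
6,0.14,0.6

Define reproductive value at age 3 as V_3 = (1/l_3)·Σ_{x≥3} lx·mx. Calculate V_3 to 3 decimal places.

2.094

lx·mx for x ≥ 3: 0.902, 0.511, 0.22, 0.084 → sum = 1.717
V_3 = 1.717 / l_3 = 1.717 / 0.82 = 2.093902… → 2.094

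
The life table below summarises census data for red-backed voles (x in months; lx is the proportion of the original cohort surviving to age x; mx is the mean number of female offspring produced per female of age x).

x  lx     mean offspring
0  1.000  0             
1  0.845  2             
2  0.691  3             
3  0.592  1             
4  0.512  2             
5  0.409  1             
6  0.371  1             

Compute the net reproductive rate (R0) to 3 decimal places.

6.159

lx·mx by age: 0, 1.69, 2.073, 0.592, 1.024, 0.409, 0.371
R0 = Σ lx·mx = 6.159 → 6.159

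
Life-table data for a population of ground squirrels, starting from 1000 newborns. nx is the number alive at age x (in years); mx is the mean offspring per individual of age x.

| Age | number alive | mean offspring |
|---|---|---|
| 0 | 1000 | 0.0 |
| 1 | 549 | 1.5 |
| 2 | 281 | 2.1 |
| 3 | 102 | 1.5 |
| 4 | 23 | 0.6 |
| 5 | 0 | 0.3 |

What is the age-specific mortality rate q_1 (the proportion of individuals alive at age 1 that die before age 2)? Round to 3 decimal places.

0.488

lx = nx/n0 = nx/1000: 1, 0.549, 0.281, 0.102, 0.023, 0
q_1 = (l_1 − l_2) / l_1 = (0.549 − 0.281) / 0.549
     = 0.268 / 0.549 = 0.48816… → 0.488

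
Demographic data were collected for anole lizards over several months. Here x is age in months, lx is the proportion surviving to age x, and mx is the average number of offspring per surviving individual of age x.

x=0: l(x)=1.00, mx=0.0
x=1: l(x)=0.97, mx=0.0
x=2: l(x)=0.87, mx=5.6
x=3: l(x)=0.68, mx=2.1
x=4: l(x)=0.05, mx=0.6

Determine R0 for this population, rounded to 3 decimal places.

6.330

lx·mx by age: 0, 0, 4.872, 1.428, 0.03
R0 = Σ lx·mx = 6.33 → 6.330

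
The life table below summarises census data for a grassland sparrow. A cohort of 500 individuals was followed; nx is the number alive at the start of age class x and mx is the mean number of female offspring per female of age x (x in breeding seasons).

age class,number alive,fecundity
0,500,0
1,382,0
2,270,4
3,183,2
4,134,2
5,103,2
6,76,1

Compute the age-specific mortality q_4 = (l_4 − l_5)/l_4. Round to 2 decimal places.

lx = nx/n0 = nx/500: 1, 0.764, 0.54, 0.366, 0.268, 0.206, 0.152
q_4 = (l_4 − l_5) / l_4 = (0.268 − 0.206) / 0.268
     = 0.062 / 0.268 = 0.231343… → 0.23

0.23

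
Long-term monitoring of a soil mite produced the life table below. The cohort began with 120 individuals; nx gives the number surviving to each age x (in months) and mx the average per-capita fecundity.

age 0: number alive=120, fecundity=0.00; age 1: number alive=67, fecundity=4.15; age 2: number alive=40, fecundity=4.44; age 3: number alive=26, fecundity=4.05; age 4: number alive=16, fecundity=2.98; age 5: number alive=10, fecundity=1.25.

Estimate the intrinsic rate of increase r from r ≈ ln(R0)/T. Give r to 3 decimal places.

lx = nx/n0 = nx/120: 1, 0.55833…, 0.33333…, 0.21667…, 0.13333…, 0.08333…
R0 = Σ lx·mx = 0 + 2.31708… + 1.48… + 0.8775… + 0.39733… + 0.10417… = 5.176083…
Σ x·lx·mx = 10.01975…; T = 10.01975…/5.176083… = 1.93578…
r ≈ ln(R0)/T = ln(5.176083…)/1.93578… = 0.8493… → 0.849

0.849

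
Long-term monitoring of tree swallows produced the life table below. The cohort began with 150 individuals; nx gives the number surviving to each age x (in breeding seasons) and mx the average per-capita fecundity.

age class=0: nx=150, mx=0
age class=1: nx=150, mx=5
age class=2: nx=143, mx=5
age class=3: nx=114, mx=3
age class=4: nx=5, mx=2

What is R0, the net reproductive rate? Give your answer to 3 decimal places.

12.113

lx = nx/n0 = nx/150: 1, 1, 0.95333…, 0.76, 0.03333…
lx·mx by age: 0, 5, 4.766667…, 2.28, 0.066667…
R0 = Σ lx·mx = 12.113333… → 12.113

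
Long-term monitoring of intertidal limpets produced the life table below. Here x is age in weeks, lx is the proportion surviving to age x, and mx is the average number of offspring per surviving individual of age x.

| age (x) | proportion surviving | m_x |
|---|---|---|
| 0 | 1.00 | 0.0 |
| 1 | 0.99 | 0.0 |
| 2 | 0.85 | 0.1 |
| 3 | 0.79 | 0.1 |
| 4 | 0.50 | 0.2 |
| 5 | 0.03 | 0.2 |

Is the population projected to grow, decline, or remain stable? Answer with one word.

declining

R0 = Σ lx·mx = 0 + 0 + 0.085 + 0.079 + 0.1 + 0.006 = 0.27
R0 < 1, so the population is declining.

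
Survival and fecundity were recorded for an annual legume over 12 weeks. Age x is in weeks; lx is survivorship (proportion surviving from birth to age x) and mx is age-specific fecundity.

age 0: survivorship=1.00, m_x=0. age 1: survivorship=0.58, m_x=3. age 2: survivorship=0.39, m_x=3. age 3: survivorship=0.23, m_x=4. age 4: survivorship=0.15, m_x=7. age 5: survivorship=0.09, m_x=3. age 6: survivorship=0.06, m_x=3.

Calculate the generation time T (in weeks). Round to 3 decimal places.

2.527

lx·mx: 0, 1.74, 1.17, 0.92, 1.05, 0.27, 0.18 → R0 = 5.33
x·lx·mx: 0, 1.74, 2.34, 2.76, 4.2, 1.35, 1.08 → Σ = 13.47
T = 13.47 / 5.33 = 2.527205… → 2.527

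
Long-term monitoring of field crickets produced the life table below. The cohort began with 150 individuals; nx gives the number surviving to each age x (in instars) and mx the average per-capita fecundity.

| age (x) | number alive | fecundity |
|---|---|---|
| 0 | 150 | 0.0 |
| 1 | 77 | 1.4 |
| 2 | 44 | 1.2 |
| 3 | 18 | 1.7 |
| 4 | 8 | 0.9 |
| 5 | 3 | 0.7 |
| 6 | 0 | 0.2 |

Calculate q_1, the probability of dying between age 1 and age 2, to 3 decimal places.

lx = nx/n0 = nx/150: 1, 0.51333…, 0.29333…, 0.12, 0.05333…, 0.02, 0
q_1 = (l_1 − l_2) / l_1 = (0.513333… − 0.293333…) / 0.513333…
     = 0.22… / 0.513333… = 0.428571… → 0.429

0.429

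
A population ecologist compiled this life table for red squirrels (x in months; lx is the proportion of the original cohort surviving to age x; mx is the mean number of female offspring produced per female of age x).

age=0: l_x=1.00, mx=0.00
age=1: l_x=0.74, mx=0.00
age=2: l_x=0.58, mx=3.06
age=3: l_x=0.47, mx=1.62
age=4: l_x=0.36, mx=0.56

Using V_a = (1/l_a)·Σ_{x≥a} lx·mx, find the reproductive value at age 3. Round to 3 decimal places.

lx·mx for x ≥ 3: 0.7614, 0.2016 → sum = 0.963
V_3 = 0.963 / l_3 = 0.963 / 0.47 = 2.048936… → 2.049

2.049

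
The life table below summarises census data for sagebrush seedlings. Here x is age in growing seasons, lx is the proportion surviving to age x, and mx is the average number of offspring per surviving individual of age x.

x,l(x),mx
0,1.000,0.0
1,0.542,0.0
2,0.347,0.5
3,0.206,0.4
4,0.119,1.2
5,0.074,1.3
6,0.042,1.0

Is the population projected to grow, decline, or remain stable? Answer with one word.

R0 = Σ lx·mx = 0 + 0 + 0.1735 + 0.0824 + 0.1428 + 0.0962 + 0.042 = 0.5369
R0 < 1, so the population is declining.

declining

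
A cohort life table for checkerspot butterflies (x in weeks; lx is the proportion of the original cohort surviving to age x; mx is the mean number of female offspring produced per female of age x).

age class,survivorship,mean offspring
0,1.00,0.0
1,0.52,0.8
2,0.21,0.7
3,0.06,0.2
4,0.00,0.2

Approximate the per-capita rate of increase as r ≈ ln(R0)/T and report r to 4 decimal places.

R0 = Σ lx·mx = 0 + 0.416 + 0.147 + 0.012 + 0 = 0.575
Σ x·lx·mx = 0.746; T = 0.746/0.575 = 1.29739…
r ≈ ln(R0)/T = ln(0.575)/1.29739… = -0.426537… → -0.4265

-0.4265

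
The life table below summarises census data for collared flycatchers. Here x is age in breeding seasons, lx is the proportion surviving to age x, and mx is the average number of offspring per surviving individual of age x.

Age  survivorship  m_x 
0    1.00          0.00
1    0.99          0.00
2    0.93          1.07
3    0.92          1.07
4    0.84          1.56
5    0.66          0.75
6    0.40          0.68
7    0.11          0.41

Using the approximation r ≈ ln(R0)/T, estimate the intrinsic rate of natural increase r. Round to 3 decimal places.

0.396

R0 = Σ lx·mx = 0 + 0 + 0.9951 + 0.9844 + 1.3104 + 0.495 + 0.272 + 0.0451 = 4.102
Σ x·lx·mx = 14.6077; T = 14.6077/4.102 = 3.56112…
r ≈ ln(R0)/T = ln(4.102)/3.56112… = 0.39636… → 0.396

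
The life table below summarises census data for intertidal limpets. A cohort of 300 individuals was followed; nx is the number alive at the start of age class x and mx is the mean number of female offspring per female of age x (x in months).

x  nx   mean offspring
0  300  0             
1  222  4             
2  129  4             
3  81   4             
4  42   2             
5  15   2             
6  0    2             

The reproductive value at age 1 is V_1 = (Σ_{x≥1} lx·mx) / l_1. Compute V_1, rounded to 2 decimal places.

lx = nx/n0 = nx/300: 1, 0.74, 0.43, 0.27, 0.14, 0.05, 0
lx·mx for x ≥ 1: 2.96, 1.72, 1.08, 0.28, 0.1, 0 → sum = 6.14
V_1 = 6.14 / l_1 = 6.14 / 0.74 = 8.297297… → 8.30

8.30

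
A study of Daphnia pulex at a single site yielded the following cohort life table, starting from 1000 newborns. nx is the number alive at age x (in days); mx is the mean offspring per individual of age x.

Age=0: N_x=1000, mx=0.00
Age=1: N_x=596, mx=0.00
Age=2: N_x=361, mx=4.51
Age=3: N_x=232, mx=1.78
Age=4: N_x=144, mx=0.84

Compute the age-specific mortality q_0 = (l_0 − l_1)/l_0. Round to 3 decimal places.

lx = nx/n0 = nx/1000: 1, 0.596, 0.361, 0.232, 0.144
q_0 = (l_0 − l_1) / l_0 = (1 − 0.596) / 1
     = 0.404 / 1 = 0.404 → 0.404

0.404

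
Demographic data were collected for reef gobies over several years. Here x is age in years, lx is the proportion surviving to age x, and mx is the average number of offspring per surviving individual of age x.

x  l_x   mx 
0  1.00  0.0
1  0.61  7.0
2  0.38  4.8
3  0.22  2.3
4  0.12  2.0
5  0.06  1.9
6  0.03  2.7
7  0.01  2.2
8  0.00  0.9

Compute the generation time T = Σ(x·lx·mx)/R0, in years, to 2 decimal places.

1.64

lx·mx: 0, 4.27, 1.824, 0.506, 0.24, 0.114, 0.081, 0.022, 0 → R0 = 7.057
x·lx·mx: 0, 4.27, 3.648, 1.518, 0.96, 0.57, 0.486, 0.154, 0 → Σ = 11.606
T = 11.606 / 7.057 = 1.644608… → 1.64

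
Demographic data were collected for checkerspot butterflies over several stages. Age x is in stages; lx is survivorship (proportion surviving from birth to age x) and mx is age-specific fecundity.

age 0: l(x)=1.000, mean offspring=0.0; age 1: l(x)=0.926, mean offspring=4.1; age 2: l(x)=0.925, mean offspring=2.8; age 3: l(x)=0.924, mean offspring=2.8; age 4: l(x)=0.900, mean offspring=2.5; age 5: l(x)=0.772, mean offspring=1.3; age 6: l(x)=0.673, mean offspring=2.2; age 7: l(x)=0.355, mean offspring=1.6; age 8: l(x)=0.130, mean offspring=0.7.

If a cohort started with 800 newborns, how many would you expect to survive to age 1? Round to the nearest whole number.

741

Expected survivors = N0 · l_1 = 800 × 0.926 = 740.8 → 741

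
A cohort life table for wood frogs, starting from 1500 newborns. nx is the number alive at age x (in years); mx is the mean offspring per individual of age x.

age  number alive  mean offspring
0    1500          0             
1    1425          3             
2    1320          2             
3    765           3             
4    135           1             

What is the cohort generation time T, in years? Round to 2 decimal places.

lx = nx/n0 = nx/1500: 1, 0.95, 0.88, 0.51, 0.09
lx·mx: 0, 2.85, 1.76, 1.53, 0.09 → R0 = 6.23
x·lx·mx: 0, 2.85, 3.52, 4.59, 0.36 → Σ = 11.32
T = 11.32 / 6.23 = 1.817014… → 1.82

1.82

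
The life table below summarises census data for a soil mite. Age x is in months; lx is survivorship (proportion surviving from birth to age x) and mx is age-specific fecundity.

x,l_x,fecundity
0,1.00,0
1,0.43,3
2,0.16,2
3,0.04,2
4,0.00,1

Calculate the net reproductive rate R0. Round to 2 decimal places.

1.69

lx·mx by age: 0, 1.29, 0.32, 0.08, 0
R0 = Σ lx·mx = 1.69 → 1.69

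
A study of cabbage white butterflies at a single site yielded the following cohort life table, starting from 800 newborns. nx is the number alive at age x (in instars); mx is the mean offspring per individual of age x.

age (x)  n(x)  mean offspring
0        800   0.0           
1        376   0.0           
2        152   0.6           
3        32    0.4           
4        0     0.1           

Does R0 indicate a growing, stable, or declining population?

lx = nx/n0 = nx/800: 1, 0.47, 0.19, 0.04, 0
R0 = Σ lx·mx = 0 + 0 + 0.114 + 0.016 + 0 = 0.13
R0 < 1, so the population is declining.

declining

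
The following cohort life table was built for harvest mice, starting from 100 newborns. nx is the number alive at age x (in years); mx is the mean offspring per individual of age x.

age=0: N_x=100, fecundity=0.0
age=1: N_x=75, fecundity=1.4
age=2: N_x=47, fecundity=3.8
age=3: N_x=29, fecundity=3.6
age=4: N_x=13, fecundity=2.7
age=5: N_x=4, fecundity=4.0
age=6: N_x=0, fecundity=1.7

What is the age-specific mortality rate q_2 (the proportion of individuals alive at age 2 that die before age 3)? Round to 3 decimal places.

lx = nx/n0 = nx/100: 1, 0.75, 0.47, 0.29, 0.13, 0.04, 0
q_2 = (l_2 − l_3) / l_2 = (0.47 − 0.29) / 0.47
     = 0.18 / 0.47 = 0.382979… → 0.383

0.383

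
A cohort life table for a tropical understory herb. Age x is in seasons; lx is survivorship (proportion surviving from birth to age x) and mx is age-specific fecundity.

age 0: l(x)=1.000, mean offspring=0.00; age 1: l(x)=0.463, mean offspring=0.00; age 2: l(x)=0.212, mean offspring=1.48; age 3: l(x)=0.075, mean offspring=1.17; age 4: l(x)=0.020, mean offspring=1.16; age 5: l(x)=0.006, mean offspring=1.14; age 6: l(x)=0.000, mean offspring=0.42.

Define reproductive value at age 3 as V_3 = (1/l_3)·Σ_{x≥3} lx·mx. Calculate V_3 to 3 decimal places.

1.571

lx·mx for x ≥ 3: 0.08775, 0.0232, 0.00684, 0 → sum = 0.11779
V_3 = 0.11779 / l_3 = 0.11779 / 0.075 = 1.570533… → 1.571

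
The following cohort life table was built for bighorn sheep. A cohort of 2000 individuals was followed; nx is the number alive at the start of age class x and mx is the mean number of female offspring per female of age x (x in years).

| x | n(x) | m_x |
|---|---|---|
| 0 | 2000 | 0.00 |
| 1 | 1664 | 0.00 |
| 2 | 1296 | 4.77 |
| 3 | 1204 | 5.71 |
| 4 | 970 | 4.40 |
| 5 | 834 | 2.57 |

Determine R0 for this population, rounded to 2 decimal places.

lx = nx/n0 = nx/2000: 1, 0.832, 0.648, 0.602, 0.485, 0.417
lx·mx by age: 0, 0, 3.09096, 3.43742, 2.134, 1.07169
R0 = Σ lx·mx = 9.73407 → 9.73

9.73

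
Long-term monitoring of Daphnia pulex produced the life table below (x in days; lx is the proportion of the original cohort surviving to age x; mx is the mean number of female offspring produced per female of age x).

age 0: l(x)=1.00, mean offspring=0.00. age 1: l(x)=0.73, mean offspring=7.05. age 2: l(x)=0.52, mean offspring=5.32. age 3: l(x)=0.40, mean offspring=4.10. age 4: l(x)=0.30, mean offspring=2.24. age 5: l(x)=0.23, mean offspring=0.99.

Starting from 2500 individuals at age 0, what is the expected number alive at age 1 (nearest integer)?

Expected survivors = N0 · l_1 = 2500 × 0.73 = 1825 → 1825

1825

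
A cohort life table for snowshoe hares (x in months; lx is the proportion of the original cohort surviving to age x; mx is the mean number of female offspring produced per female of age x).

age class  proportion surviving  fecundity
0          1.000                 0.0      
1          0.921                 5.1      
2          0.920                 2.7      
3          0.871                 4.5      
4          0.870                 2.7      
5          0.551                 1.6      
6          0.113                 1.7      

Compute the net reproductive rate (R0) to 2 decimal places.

lx·mx by age: 0, 4.6971, 2.484, 3.9195, 2.349, 0.8816, 0.1921
R0 = Σ lx·mx = 14.5233 → 14.52

14.52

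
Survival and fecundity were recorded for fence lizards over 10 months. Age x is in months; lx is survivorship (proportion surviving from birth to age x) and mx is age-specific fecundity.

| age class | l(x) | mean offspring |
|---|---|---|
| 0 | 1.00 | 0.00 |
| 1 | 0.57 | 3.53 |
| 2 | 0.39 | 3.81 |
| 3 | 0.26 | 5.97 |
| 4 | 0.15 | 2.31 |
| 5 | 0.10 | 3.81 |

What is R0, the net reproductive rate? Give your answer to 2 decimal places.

lx·mx by age: 0, 2.0121, 1.4859, 1.5522, 0.3465, 0.381
R0 = Σ lx·mx = 5.7777 → 5.78

5.78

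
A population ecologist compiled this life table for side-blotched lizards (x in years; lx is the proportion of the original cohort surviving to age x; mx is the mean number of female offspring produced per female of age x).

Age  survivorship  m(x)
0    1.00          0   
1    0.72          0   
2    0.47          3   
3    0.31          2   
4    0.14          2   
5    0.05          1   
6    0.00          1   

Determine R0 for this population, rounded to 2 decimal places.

2.36

lx·mx by age: 0, 0, 1.41, 0.62, 0.28, 0.05, 0
R0 = Σ lx·mx = 2.36 → 2.36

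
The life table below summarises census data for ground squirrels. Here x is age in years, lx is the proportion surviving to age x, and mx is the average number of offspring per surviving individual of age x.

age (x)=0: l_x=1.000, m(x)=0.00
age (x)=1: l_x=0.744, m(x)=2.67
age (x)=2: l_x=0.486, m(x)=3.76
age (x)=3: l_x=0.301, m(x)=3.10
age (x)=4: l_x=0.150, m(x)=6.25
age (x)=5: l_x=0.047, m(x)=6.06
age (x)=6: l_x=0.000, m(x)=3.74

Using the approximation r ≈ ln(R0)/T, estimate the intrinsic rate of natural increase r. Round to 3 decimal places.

0.783

R0 = Σ lx·mx = 0 + 1.98648 + 1.82736 + 0.9331 + 0.9375 + 0.28482 + 0 = 5.96926
Σ x·lx·mx = 13.6146; T = 13.6146/5.96926 = 2.28079…
r ≈ ln(R0)/T = ln(5.96926)/2.28079… = 0.78334… → 0.783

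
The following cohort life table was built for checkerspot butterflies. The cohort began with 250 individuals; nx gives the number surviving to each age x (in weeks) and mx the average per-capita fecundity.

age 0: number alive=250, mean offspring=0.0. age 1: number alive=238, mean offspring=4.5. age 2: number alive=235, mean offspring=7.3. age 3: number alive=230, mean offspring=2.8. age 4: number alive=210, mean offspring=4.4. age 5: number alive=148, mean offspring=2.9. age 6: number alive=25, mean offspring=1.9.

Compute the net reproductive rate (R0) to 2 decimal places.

19.32

lx = nx/n0 = nx/250: 1, 0.952, 0.94, 0.92, 0.84, 0.592, 0.1
lx·mx by age: 0, 4.284, 6.862, 2.576, 3.696, 1.7168, 0.19
R0 = Σ lx·mx = 19.3248 → 19.32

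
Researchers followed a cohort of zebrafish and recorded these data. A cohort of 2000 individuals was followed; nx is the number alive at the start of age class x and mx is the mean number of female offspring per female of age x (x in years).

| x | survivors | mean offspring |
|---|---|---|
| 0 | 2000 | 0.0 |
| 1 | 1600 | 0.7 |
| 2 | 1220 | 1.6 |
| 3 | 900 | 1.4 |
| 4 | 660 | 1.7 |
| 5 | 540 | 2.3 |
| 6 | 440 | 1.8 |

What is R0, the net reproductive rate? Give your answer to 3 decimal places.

lx = nx/n0 = nx/2000: 1, 0.8, 0.61, 0.45, 0.33, 0.27, 0.22
lx·mx by age: 0, 0.56, 0.976, 0.63, 0.561, 0.621, 0.396
R0 = Σ lx·mx = 3.744 → 3.744

3.744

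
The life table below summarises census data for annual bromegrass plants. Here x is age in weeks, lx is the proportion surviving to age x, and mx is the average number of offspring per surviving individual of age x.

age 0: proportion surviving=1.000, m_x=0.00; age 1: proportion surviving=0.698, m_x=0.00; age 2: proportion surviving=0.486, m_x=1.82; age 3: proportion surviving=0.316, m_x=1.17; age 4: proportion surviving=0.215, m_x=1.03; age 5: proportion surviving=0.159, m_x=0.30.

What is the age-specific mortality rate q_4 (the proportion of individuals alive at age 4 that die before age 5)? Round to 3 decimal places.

q_4 = (l_4 − l_5) / l_4 = (0.215 − 0.159) / 0.215
     = 0.056 / 0.215 = 0.260465… → 0.260

0.260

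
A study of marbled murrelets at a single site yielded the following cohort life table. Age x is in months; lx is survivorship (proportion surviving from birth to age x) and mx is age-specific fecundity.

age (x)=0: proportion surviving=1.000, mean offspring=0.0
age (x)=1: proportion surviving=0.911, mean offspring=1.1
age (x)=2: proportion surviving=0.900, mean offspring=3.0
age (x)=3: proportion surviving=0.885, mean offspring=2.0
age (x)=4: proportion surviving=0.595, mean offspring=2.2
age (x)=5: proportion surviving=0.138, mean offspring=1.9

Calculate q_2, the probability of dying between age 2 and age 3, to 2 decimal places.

0.02

q_2 = (l_2 − l_3) / l_2 = (0.9 − 0.885) / 0.9
     = 0.015 / 0.9 = 0.016667… → 0.02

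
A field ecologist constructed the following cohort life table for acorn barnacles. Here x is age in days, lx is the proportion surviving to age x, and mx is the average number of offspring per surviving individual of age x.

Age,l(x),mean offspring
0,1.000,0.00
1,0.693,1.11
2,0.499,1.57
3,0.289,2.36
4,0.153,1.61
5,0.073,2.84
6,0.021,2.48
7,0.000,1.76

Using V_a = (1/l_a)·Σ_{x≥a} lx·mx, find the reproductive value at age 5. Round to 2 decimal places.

lx·mx for x ≥ 5: 0.20732, 0.05208, 0 → sum = 0.2594
V_5 = 0.2594 / l_5 = 0.2594 / 0.073 = 3.553425… → 3.55

3.55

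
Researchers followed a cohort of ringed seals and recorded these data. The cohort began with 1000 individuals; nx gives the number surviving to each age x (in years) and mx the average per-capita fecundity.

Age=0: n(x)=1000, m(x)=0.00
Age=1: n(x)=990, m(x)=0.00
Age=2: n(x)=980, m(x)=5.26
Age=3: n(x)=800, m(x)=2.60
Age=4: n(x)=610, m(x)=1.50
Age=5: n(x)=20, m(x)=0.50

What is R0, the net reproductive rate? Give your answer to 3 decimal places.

lx = nx/n0 = nx/1000: 1, 0.99, 0.98, 0.8, 0.61, 0.02
lx·mx by age: 0, 0, 5.1548, 2.08, 0.915, 0.01
R0 = Σ lx·mx = 8.1598 → 8.160

8.160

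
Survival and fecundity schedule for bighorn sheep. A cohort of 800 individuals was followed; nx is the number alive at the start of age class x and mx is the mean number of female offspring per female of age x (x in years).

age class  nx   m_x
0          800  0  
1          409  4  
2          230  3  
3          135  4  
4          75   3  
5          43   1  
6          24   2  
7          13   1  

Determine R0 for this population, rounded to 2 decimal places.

lx = nx/n0 = nx/800: 1, 0.51125, 0.2875, 0.16875, 0.09375, 0.05375, 0.03, 0.01625
lx·mx by age: 0, 2.045, 0.8625, 0.675, 0.28125, 0.05375, 0.06, 0.01625
R0 = Σ lx·mx = 3.99375 → 3.99

3.99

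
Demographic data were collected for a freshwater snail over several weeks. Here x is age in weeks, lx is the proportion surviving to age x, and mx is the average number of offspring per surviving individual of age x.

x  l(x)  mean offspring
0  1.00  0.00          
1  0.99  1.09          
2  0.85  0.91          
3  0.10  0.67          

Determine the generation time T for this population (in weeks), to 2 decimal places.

lx·mx: 0, 1.0791, 0.7735, 0.067 → R0 = 1.9196
x·lx·mx: 0, 1.0791, 1.547, 0.201 → Σ = 2.8271
T = 2.8271 / 1.9196 = 1.472755… → 1.47

1.47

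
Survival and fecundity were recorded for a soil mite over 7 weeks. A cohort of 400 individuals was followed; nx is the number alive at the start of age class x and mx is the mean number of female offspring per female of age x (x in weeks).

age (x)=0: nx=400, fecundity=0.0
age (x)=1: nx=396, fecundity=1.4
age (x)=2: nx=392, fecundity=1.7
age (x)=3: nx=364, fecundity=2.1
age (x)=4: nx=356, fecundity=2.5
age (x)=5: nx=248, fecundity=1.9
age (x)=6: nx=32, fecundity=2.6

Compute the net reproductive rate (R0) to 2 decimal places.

8.57

lx = nx/n0 = nx/400: 1, 0.99, 0.98, 0.91, 0.89, 0.62, 0.08
lx·mx by age: 0, 1.386, 1.666, 1.911, 2.225, 1.178, 0.208
R0 = Σ lx·mx = 8.574 → 8.57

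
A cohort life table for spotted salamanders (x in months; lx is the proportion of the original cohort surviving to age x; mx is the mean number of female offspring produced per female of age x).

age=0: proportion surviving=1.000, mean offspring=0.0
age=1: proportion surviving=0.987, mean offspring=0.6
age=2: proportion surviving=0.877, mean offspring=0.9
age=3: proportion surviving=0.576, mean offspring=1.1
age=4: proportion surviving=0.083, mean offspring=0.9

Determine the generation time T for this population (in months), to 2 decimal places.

2.09

lx·mx: 0, 0.5922, 0.7893, 0.6336, 0.0747 → R0 = 2.0898
x·lx·mx: 0, 0.5922, 1.5786, 1.9008, 0.2988 → Σ = 4.3704
T = 4.3704 / 2.0898 = 2.091301… → 2.09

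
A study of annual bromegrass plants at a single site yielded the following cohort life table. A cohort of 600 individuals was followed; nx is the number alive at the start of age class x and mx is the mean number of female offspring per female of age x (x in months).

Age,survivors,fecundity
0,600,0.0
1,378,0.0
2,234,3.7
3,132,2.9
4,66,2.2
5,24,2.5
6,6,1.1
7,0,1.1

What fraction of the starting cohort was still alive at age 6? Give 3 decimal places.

0.010

l_6 = n_6/n_0 = 6/600 = 0.01 → 0.010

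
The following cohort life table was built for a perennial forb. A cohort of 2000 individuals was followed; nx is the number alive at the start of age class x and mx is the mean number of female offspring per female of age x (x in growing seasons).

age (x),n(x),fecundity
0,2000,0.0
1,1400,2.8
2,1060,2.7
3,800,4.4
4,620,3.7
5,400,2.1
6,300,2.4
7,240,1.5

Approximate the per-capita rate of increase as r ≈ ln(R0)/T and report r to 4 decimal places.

lx = nx/n0 = nx/2000: 1, 0.7, 0.53, 0.4, 0.31, 0.2, 0.15, 0.12
R0 = Σ lx·mx = 0 + 1.96 + 1.431 + 1.76 + 1.147 + 0.42 + 0.36 + 0.18 = 7.258
Σ x·lx·mx = 20.21; T = 20.21/7.258 = 2.78451…
r ≈ ln(R0)/T = ln(7.258)/2.78451… = 0.711831… → 0.7118

0.7118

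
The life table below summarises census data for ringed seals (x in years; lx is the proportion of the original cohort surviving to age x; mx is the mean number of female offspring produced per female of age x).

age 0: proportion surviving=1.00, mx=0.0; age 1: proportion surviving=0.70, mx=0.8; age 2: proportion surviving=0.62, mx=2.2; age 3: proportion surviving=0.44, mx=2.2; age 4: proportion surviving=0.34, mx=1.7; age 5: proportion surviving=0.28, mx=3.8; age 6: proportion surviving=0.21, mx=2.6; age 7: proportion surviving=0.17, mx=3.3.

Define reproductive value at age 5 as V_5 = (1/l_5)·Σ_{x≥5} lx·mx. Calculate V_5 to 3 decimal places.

lx·mx for x ≥ 5: 1.064, 0.546, 0.561 → sum = 2.171
V_5 = 2.171 / l_5 = 2.171 / 0.28 = 7.753571… → 7.754

7.754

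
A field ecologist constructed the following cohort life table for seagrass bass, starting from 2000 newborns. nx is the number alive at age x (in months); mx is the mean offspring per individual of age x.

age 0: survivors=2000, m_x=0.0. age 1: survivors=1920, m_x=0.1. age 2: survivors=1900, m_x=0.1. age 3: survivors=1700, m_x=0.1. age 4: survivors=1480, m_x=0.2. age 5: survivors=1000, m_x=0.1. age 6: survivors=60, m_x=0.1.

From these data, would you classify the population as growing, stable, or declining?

declining

lx = nx/n0 = nx/2000: 1, 0.96, 0.95, 0.85, 0.74, 0.5, 0.03
R0 = Σ lx·mx = 0 + 0.096 + 0.095 + 0.085 + 0.148 + 0.05 + 0.003 = 0.477
R0 < 1, so the population is declining.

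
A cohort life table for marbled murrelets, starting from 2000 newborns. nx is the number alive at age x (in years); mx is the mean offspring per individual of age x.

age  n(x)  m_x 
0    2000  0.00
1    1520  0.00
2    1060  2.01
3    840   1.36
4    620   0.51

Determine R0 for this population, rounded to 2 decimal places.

1.79

lx = nx/n0 = nx/2000: 1, 0.76, 0.53, 0.42, 0.31
lx·mx by age: 0, 0, 1.0653, 0.5712, 0.1581
R0 = Σ lx·mx = 1.7946 → 1.79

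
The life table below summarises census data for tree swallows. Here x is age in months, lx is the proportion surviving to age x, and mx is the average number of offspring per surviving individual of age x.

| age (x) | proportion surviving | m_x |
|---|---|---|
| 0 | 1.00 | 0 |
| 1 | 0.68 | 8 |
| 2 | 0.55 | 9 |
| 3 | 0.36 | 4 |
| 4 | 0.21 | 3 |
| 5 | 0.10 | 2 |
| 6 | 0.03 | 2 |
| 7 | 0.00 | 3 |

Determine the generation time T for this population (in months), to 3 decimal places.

lx·mx: 0, 5.44, 4.95, 1.44, 0.63, 0.2, 0.06, 0 → R0 = 12.72
x·lx·mx: 0, 5.44, 9.9, 4.32, 2.52, 1, 0.36, 0 → Σ = 23.54
T = 23.54 / 12.72 = 1.850629… → 1.851

1.851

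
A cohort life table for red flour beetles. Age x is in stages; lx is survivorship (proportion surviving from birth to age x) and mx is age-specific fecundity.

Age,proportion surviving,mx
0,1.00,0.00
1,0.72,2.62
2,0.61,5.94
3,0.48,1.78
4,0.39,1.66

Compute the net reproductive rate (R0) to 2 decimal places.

7.01

lx·mx by age: 0, 1.8864, 3.6234, 0.8544, 0.6474
R0 = Σ lx·mx = 7.0116 → 7.01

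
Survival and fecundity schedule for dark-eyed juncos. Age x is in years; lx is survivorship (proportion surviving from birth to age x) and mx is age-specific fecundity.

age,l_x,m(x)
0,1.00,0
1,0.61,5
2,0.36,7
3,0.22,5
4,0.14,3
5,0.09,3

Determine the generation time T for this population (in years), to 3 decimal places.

lx·mx: 0, 3.05, 2.52, 1.1, 0.42, 0.27 → R0 = 7.36
x·lx·mx: 0, 3.05, 5.04, 3.3, 1.68, 1.35 → Σ = 14.42
T = 14.42 / 7.36 = 1.959239… → 1.959

1.959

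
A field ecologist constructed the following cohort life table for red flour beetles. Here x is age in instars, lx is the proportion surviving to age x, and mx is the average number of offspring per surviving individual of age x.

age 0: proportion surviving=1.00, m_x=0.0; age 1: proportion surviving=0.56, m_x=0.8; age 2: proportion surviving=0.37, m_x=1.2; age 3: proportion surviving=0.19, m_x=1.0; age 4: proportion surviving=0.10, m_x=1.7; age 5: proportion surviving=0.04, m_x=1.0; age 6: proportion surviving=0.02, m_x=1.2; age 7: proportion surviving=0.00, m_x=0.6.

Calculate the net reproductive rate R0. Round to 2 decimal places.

lx·mx by age: 0, 0.448, 0.444, 0.19, 0.17, 0.04, 0.024, 0
R0 = Σ lx·mx = 1.316 → 1.32

1.32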